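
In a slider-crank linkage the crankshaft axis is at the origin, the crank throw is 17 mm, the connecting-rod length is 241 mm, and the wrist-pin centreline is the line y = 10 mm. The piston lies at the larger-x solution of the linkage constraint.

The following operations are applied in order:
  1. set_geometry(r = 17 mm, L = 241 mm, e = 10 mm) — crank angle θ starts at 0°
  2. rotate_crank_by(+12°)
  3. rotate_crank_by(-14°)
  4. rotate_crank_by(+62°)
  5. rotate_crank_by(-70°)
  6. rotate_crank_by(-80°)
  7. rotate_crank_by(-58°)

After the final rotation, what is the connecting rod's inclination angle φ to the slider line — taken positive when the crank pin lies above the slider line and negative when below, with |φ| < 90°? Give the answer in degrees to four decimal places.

set_geometry: r = 17 mm, L = 241 mm, e = 10 mm; θ ← 0°
rotate_crank_by(+12°): θ ← 0° +12° = 12°
rotate_crank_by(-14°): θ ← 12° -14° = -2°
rotate_crank_by(+62°): θ ← -2° +62° = 60°
rotate_crank_by(-70°): θ ← 60° -70° = -10°
rotate_crank_by(-80°): θ ← -10° -80° = -90°
rotate_crank_by(-58°): θ ← -90° -58° = -148°
crank pin P = (r cos θ, r sin θ) = (-14.416818, -9.008627)
h = r sin θ − e = -9.008627 − 10 = -19.008627
sin φ = h / L = -19.008627 / 241 = -0.07887397
φ = arcsin(-0.07887397) = -4.523845°

-4.5238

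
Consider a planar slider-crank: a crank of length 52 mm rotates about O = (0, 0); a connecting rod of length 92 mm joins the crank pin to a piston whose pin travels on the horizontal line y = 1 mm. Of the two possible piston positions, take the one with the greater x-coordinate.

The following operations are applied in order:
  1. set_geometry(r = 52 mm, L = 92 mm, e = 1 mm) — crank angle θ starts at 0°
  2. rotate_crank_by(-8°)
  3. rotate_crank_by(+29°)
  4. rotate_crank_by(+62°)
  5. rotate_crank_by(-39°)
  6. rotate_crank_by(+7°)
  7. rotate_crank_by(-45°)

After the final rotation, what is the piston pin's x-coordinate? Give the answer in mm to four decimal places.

set_geometry: r = 52 mm, L = 92 mm, e = 1 mm; θ ← 0°
rotate_crank_by(-8°): θ ← 0° -8° = -8°
rotate_crank_by(+29°): θ ← -8° +29° = 21°
rotate_crank_by(+62°): θ ← 21° +62° = 83°
rotate_crank_by(-39°): θ ← 83° -39° = 44°
rotate_crank_by(+7°): θ ← 44° +7° = 51°
rotate_crank_by(-45°): θ ← 51° -45° = 6°
crank pin P = (r cos θ, r sin θ) = (51.715139, 5.435480)
h = r sin θ − e = 5.435480 − 1 = 4.435480
x = r cos θ + √(L² − h²) = 51.715139 + √(8464.0 − 19.6735) = 51.715139 + 91.893017 = 143.608155

143.6082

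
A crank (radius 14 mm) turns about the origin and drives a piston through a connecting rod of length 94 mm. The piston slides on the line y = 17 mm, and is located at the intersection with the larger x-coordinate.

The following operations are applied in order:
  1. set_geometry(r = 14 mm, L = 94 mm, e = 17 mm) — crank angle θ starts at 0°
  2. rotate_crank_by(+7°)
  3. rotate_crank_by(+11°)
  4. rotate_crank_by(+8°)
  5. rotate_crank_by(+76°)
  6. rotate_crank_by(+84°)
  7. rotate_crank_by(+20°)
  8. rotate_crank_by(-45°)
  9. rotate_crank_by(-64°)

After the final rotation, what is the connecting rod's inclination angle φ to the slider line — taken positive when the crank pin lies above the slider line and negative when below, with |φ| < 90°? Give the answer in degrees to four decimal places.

set_geometry: r = 14 mm, L = 94 mm, e = 17 mm; θ ← 0°
rotate_crank_by(+7°): θ ← 0° +7° = 7°
rotate_crank_by(+11°): θ ← 7° +11° = 18°
rotate_crank_by(+8°): θ ← 18° +8° = 26°
rotate_crank_by(+76°): θ ← 26° +76° = 102°
rotate_crank_by(+84°): θ ← 102° +84° = 186°
rotate_crank_by(+20°): θ ← 186° +20° = 206°
rotate_crank_by(-45°): θ ← 206° -45° = 161°
rotate_crank_by(-64°): θ ← 161° -64° = 97°
crank pin P = (r cos θ, r sin θ) = (-1.706171, 13.895646)
h = r sin θ − e = 13.895646 − 17 = -3.104354
sin φ = h / L = -3.104354 / 94 = -0.03302504
φ = arcsin(-0.03302504) = -1.892540°

-1.8925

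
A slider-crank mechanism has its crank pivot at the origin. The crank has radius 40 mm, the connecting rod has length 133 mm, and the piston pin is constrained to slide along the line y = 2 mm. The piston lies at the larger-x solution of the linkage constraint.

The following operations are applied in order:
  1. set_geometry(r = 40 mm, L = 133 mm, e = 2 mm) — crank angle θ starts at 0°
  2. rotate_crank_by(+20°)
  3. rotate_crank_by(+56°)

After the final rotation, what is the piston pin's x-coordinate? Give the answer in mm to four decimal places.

set_geometry: r = 40 mm, L = 133 mm, e = 2 mm; θ ← 0°
rotate_crank_by(+20°): θ ← 0° +20° = 20°
rotate_crank_by(+56°): θ ← 20° +56° = 76°
crank pin P = (r cos θ, r sin θ) = (9.676876, 38.811829)
h = r sin θ − e = 38.811829 − 2 = 36.811829
x = r cos θ + √(L² − h²) = 9.676876 + √(17689.0 − 1355.1108) = 9.676876 + 127.804105 = 137.480981

137.4810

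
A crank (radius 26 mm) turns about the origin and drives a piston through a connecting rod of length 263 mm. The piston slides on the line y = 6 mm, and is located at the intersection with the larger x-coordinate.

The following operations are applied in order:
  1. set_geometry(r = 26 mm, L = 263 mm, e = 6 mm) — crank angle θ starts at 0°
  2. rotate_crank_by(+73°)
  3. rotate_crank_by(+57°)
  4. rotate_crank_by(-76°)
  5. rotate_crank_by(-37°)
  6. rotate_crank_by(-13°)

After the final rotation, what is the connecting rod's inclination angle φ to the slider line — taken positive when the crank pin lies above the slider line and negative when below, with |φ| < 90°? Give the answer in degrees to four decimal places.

set_geometry: r = 26 mm, L = 263 mm, e = 6 mm; θ ← 0°
rotate_crank_by(+73°): θ ← 0° +73° = 73°
rotate_crank_by(+57°): θ ← 73° +57° = 130°
rotate_crank_by(-76°): θ ← 130° -76° = 54°
rotate_crank_by(-37°): θ ← 54° -37° = 17°
rotate_crank_by(-13°): θ ← 17° -13° = 4°
crank pin P = (r cos θ, r sin θ) = (25.936665, 1.813668)
h = r sin θ − e = 1.813668 − 6 = -4.186332
sin φ = h / L = -4.186332 / 263 = -0.01591761
φ = arcsin(-0.01591761) = -0.912050°

-0.9121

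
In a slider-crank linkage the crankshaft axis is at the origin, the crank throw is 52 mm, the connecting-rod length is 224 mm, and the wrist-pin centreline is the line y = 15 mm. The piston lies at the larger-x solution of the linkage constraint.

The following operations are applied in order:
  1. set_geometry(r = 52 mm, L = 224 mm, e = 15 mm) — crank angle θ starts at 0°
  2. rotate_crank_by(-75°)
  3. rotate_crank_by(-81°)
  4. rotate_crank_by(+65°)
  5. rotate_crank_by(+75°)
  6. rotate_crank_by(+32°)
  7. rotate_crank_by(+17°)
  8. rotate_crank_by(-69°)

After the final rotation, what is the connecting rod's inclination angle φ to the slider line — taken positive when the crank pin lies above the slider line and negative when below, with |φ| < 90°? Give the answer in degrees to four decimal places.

set_geometry: r = 52 mm, L = 224 mm, e = 15 mm; θ ← 0°
rotate_crank_by(-75°): θ ← 0° -75° = -75°
rotate_crank_by(-81°): θ ← -75° -81° = -156°
rotate_crank_by(+65°): θ ← -156° +65° = -91°
rotate_crank_by(+75°): θ ← -91° +75° = -16°
rotate_crank_by(+32°): θ ← -16° +32° = 16°
rotate_crank_by(+17°): θ ← 16° +17° = 33°
rotate_crank_by(-69°): θ ← 33° -69° = -36°
crank pin P = (r cos θ, r sin θ) = (42.068884, -30.564833)
h = r sin θ − e = -30.564833 − 15 = -45.564833
sin φ = h / L = -45.564833 / 224 = -0.20341443
φ = arcsin(-0.20341443) = -11.736697°

-11.7367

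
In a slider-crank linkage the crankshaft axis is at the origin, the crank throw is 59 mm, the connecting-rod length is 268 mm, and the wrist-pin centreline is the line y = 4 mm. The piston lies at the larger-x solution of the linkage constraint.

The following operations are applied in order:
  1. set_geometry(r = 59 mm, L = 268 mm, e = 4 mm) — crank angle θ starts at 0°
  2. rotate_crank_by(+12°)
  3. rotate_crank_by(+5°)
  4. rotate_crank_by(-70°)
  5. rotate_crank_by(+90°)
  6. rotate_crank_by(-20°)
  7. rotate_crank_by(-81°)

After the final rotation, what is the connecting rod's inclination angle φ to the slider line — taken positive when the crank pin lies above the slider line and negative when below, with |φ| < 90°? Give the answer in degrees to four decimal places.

set_geometry: r = 59 mm, L = 268 mm, e = 4 mm; θ ← 0°
rotate_crank_by(+12°): θ ← 0° +12° = 12°
rotate_crank_by(+5°): θ ← 12° +5° = 17°
rotate_crank_by(-70°): θ ← 17° -70° = -53°
rotate_crank_by(+90°): θ ← -53° +90° = 37°
rotate_crank_by(-20°): θ ← 37° -20° = 17°
rotate_crank_by(-81°): θ ← 17° -81° = -64°
crank pin P = (r cos θ, r sin θ) = (25.863898, -53.028849)
h = r sin θ − e = -53.028849 − 4 = -57.028849
sin φ = h / L = -57.028849 / 268 = -0.21279421
φ = arcsin(-0.21279421) = -12.286151°

-12.2862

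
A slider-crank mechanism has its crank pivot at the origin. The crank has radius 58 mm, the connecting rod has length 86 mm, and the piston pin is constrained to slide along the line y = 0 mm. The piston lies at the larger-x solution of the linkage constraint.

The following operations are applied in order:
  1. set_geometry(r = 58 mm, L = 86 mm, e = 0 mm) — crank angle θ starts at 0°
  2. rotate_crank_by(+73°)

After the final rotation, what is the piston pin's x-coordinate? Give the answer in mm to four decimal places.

82.6809

set_geometry: r = 58 mm, L = 86 mm, e = 0 mm; θ ← 0°
rotate_crank_by(+73°): θ ← 0° +73° = 73°
crank pin P = (r cos θ, r sin θ) = (16.957559, 55.465676)
h = r sin θ − e = 55.465676 − 0 = 55.465676
x = r cos θ + √(L² − h²) = 16.957559 + √(7396.0 − 3076.4412) = 16.957559 + 65.723351 = 82.680909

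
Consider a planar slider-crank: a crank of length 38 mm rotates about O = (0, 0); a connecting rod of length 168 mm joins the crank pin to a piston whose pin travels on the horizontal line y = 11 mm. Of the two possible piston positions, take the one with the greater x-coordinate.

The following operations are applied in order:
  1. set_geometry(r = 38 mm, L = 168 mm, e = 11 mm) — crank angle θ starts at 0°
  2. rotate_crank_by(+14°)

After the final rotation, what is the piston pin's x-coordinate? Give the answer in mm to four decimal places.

204.8615

set_geometry: r = 38 mm, L = 168 mm, e = 11 mm; θ ← 0°
rotate_crank_by(+14°): θ ← 0° +14° = 14°
crank pin P = (r cos θ, r sin θ) = (36.871238, 9.193032)
h = r sin θ − e = 9.193032 − 11 = -1.806968
x = r cos θ + √(L² − h²) = 36.871238 + √(28224.0 − 3.2651) = 36.871238 + 167.990282 = 204.861520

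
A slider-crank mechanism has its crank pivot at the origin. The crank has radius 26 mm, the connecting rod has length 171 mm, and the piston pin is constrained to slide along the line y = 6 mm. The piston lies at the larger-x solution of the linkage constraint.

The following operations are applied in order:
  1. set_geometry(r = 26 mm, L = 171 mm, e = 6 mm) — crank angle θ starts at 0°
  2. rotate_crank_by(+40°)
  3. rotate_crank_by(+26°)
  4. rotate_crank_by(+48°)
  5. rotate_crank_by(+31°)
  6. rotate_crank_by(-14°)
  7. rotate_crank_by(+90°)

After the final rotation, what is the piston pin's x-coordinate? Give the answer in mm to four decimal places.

149.8159

set_geometry: r = 26 mm, L = 171 mm, e = 6 mm; θ ← 0°
rotate_crank_by(+40°): θ ← 0° +40° = 40°
rotate_crank_by(+26°): θ ← 40° +26° = 66°
rotate_crank_by(+48°): θ ← 66° +48° = 114°
rotate_crank_by(+31°): θ ← 114° +31° = 145°
rotate_crank_by(-14°): θ ← 145° -14° = 131°
rotate_crank_by(+90°): θ ← 131° +90° = 221°
crank pin P = (r cos θ, r sin θ) = (-19.622449, -17.057535)
h = r sin θ − e = -17.057535 − 6 = -23.057535
x = r cos θ + √(L² − h²) = -19.622449 + √(29241.0 − 531.6499) = -19.622449 + 169.438337 = 149.815888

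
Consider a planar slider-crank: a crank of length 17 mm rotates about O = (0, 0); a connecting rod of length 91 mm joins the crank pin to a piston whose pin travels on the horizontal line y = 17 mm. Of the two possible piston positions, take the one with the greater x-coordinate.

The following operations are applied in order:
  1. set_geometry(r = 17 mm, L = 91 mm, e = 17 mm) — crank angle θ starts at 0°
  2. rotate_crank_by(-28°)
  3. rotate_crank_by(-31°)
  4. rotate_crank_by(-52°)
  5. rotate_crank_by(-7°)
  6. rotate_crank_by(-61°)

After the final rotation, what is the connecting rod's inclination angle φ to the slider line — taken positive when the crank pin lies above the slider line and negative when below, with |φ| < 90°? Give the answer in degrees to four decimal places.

-10.9571

set_geometry: r = 17 mm, L = 91 mm, e = 17 mm; θ ← 0°
rotate_crank_by(-28°): θ ← 0° -28° = -28°
rotate_crank_by(-31°): θ ← -28° -31° = -59°
rotate_crank_by(-52°): θ ← -59° -52° = -111°
rotate_crank_by(-7°): θ ← -111° -7° = -118°
rotate_crank_by(-61°): θ ← -118° -61° = -179°
crank pin P = (r cos θ, r sin θ) = (-16.997411, -0.296691)
h = r sin θ − e = -0.296691 − 17 = -17.296691
sin φ = h / L = -17.296691 / 91 = -0.19007353
φ = arcsin(-0.19007353) = -10.957075°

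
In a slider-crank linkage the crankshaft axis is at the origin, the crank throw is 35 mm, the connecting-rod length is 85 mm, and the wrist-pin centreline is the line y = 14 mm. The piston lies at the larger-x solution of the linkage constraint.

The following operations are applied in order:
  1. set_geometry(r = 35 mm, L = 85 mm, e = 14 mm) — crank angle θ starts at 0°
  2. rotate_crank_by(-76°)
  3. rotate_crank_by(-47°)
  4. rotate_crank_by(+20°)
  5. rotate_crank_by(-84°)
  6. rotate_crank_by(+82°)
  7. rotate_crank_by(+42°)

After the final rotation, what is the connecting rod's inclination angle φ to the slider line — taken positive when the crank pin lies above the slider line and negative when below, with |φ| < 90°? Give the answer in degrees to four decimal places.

-32.1130

set_geometry: r = 35 mm, L = 85 mm, e = 14 mm; θ ← 0°
rotate_crank_by(-76°): θ ← 0° -76° = -76°
rotate_crank_by(-47°): θ ← -76° -47° = -123°
rotate_crank_by(+20°): θ ← -123° +20° = -103°
rotate_crank_by(-84°): θ ← -103° -84° = -187°
rotate_crank_by(+82°): θ ← -187° +82° = -105°
rotate_crank_by(+42°): θ ← -105° +42° = -63°
crank pin P = (r cos θ, r sin θ) = (15.889667, -31.185228)
h = r sin θ − e = -31.185228 − 14 = -45.185228
sin φ = h / L = -45.185228 / 85 = -0.53159092
φ = arcsin(-0.53159092) = -32.113010°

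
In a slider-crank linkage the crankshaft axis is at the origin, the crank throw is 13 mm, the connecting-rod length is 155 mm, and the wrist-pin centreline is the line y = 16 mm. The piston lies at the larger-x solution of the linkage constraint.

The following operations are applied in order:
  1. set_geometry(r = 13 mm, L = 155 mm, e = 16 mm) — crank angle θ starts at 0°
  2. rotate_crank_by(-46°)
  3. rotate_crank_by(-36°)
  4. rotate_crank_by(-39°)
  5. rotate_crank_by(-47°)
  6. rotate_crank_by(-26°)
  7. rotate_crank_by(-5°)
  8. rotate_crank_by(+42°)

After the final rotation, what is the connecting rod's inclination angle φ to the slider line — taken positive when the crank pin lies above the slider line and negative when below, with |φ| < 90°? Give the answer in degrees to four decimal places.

-7.8163

set_geometry: r = 13 mm, L = 155 mm, e = 16 mm; θ ← 0°
rotate_crank_by(-46°): θ ← 0° -46° = -46°
rotate_crank_by(-36°): θ ← -46° -36° = -82°
rotate_crank_by(-39°): θ ← -82° -39° = -121°
rotate_crank_by(-47°): θ ← -121° -47° = -168°
rotate_crank_by(-26°): θ ← -168° -26° = -194°
rotate_crank_by(-5°): θ ← -194° -5° = -199°
rotate_crank_by(+42°): θ ← -199° +42° = -157°
crank pin P = (r cos θ, r sin θ) = (-11.966563, -5.079505)
h = r sin θ − e = -5.079505 − 16 = -21.079505
sin φ = h / L = -21.079505 / 155 = -0.13599680
φ = arcsin(-0.13599680) = -7.816264°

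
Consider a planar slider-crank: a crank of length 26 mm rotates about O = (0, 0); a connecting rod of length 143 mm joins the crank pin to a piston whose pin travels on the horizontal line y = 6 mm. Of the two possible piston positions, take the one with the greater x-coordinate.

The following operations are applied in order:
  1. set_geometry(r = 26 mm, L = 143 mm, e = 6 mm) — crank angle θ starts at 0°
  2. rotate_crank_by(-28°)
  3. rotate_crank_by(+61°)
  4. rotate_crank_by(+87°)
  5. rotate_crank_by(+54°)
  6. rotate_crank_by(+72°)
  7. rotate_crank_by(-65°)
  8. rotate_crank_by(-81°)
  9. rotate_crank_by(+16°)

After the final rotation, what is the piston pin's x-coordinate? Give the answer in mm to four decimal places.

set_geometry: r = 26 mm, L = 143 mm, e = 6 mm; θ ← 0°
rotate_crank_by(-28°): θ ← 0° -28° = -28°
rotate_crank_by(+61°): θ ← -28° +61° = 33°
rotate_crank_by(+87°): θ ← 33° +87° = 120°
rotate_crank_by(+54°): θ ← 120° +54° = 174°
rotate_crank_by(+72°): θ ← 174° +72° = 246°
rotate_crank_by(-65°): θ ← 246° -65° = 181°
rotate_crank_by(-81°): θ ← 181° -81° = 100°
rotate_crank_by(+16°): θ ← 100° +16° = 116°
crank pin P = (r cos θ, r sin θ) = (-11.397650, 23.368645)
h = r sin θ − e = 23.368645 − 6 = 17.368645
x = r cos θ + √(L² − h²) = -11.397650 + √(20449.0 − 301.6698) = -11.397650 + 141.941291 = 130.543641

130.5436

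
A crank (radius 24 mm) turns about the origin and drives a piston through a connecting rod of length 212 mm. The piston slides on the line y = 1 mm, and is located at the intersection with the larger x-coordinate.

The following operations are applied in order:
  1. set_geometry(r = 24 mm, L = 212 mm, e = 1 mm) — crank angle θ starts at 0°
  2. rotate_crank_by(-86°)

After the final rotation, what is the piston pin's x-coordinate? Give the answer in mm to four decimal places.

212.2019

set_geometry: r = 24 mm, L = 212 mm, e = 1 mm; θ ← 0°
rotate_crank_by(-86°): θ ← 0° -86° = -86°
crank pin P = (r cos θ, r sin θ) = (1.674155, -23.941537)
h = r sin θ − e = -23.941537 − 1 = -24.941537
x = r cos θ + √(L² − h²) = 1.674155 + √(44944.0 − 622.0803) = 1.674155 + 210.527717 = 212.201873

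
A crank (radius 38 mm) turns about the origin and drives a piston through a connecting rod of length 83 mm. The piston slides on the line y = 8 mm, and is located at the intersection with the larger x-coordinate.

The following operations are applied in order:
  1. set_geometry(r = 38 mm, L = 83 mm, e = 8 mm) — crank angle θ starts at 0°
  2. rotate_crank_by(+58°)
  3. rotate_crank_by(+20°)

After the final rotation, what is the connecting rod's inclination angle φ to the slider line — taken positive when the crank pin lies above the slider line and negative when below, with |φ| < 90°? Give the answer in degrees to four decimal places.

set_geometry: r = 38 mm, L = 83 mm, e = 8 mm; θ ← 0°
rotate_crank_by(+58°): θ ← 0° +58° = 58°
rotate_crank_by(+20°): θ ← 58° +20° = 78°
crank pin P = (r cos θ, r sin θ) = (7.900644, 37.169609)
h = r sin θ − e = 37.169609 − 8 = 29.169609
sin φ = h / L = 29.169609 / 83 = 0.35144107
φ = arcsin(0.35144107) = 20.575483°

20.5755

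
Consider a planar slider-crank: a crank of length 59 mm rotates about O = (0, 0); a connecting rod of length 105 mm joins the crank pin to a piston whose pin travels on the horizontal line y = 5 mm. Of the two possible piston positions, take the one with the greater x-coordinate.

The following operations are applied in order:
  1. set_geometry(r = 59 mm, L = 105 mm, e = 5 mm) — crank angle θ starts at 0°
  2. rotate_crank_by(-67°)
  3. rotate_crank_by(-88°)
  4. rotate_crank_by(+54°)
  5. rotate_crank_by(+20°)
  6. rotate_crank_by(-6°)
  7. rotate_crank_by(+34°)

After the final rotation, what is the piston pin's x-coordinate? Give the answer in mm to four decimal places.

set_geometry: r = 59 mm, L = 105 mm, e = 5 mm; θ ← 0°
rotate_crank_by(-67°): θ ← 0° -67° = -67°
rotate_crank_by(-88°): θ ← -67° -88° = -155°
rotate_crank_by(+54°): θ ← -155° +54° = -101°
rotate_crank_by(+20°): θ ← -101° +20° = -81°
rotate_crank_by(-6°): θ ← -81° -6° = -87°
rotate_crank_by(+34°): θ ← -87° +34° = -53°
crank pin P = (r cos θ, r sin θ) = (35.507086, -47.119495)
h = r sin θ − e = -47.119495 − 5 = -52.119495
x = r cos θ + √(L² − h²) = 35.507086 + √(11025.0 − 2716.4418) = 35.507086 + 91.151293 = 126.658379

126.6584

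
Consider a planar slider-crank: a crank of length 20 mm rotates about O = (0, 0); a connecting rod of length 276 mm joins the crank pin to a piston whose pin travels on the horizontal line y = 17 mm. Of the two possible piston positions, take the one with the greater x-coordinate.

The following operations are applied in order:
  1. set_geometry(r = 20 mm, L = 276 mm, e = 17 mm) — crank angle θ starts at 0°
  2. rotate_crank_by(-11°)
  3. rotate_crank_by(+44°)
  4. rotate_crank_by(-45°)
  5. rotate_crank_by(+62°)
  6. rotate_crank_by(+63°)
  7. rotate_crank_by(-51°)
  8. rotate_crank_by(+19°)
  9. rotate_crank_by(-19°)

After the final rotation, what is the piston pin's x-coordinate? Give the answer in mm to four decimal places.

285.3886

set_geometry: r = 20 mm, L = 276 mm, e = 17 mm; θ ← 0°
rotate_crank_by(-11°): θ ← 0° -11° = -11°
rotate_crank_by(+44°): θ ← -11° +44° = 33°
rotate_crank_by(-45°): θ ← 33° -45° = -12°
rotate_crank_by(+62°): θ ← -12° +62° = 50°
rotate_crank_by(+63°): θ ← 50° +63° = 113°
rotate_crank_by(-51°): θ ← 113° -51° = 62°
rotate_crank_by(+19°): θ ← 62° +19° = 81°
rotate_crank_by(-19°): θ ← 81° -19° = 62°
crank pin P = (r cos θ, r sin θ) = (9.389431, 17.658952)
h = r sin θ − e = 17.658952 − 17 = 0.658952
x = r cos θ + √(L² − h²) = 9.389431 + √(76176.0 − 0.4342) = 9.389431 + 275.999213 = 285.388645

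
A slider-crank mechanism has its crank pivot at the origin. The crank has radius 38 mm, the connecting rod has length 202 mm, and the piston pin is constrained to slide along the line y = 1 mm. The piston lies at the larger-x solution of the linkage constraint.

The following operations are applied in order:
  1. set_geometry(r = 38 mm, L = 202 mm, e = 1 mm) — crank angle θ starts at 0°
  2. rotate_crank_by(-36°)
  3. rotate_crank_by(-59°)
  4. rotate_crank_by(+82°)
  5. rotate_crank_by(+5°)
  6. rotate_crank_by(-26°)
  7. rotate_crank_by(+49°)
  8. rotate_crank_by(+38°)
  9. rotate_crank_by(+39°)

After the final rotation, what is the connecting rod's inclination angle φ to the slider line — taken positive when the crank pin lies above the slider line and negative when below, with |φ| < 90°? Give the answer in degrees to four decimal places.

10.5477

set_geometry: r = 38 mm, L = 202 mm, e = 1 mm; θ ← 0°
rotate_crank_by(-36°): θ ← 0° -36° = -36°
rotate_crank_by(-59°): θ ← -36° -59° = -95°
rotate_crank_by(+82°): θ ← -95° +82° = -13°
rotate_crank_by(+5°): θ ← -13° +5° = -8°
rotate_crank_by(-26°): θ ← -8° -26° = -34°
rotate_crank_by(+49°): θ ← -34° +49° = 15°
rotate_crank_by(+38°): θ ← 15° +38° = 53°
rotate_crank_by(+39°): θ ← 53° +39° = 92°
crank pin P = (r cos θ, r sin θ) = (-1.326181, 37.976851)
h = r sin θ − e = 37.976851 − 1 = 36.976851
sin φ = h / L = 36.976851 / 202 = 0.18305372
φ = arcsin(0.18305372) = 10.547681°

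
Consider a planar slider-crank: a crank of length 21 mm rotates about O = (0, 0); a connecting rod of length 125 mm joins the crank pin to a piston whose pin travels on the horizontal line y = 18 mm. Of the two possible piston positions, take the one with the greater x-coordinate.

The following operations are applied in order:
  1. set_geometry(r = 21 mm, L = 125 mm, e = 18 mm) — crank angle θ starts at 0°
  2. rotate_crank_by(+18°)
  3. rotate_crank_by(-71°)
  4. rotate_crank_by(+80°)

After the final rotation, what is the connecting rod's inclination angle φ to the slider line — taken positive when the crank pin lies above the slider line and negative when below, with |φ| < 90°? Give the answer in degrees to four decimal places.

set_geometry: r = 21 mm, L = 125 mm, e = 18 mm; θ ← 0°
rotate_crank_by(+18°): θ ← 0° +18° = 18°
rotate_crank_by(-71°): θ ← 18° -71° = -53°
rotate_crank_by(+80°): θ ← -53° +80° = 27°
crank pin P = (r cos θ, r sin θ) = (18.711137, 9.533800)
h = r sin θ − e = 9.533800 − 18 = -8.466200
sin φ = h / L = -8.466200 / 125 = -0.06772960
φ = arcsin(-0.06772960) = -3.883593°

-3.8836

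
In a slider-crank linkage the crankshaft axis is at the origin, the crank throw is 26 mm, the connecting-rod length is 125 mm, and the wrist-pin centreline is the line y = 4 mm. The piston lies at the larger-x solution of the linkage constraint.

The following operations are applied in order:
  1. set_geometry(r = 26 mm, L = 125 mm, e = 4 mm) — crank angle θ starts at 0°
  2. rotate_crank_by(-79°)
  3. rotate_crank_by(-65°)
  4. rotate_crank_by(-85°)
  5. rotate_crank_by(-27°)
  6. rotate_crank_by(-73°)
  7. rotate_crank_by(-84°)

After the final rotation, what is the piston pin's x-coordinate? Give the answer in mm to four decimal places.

set_geometry: r = 26 mm, L = 125 mm, e = 4 mm; θ ← 0°
rotate_crank_by(-79°): θ ← 0° -79° = -79°
rotate_crank_by(-65°): θ ← -79° -65° = -144°
rotate_crank_by(-85°): θ ← -144° -85° = -229°
rotate_crank_by(-27°): θ ← -229° -27° = -256°
rotate_crank_by(-73°): θ ← -256° -73° = -329°
rotate_crank_by(-84°): θ ← -329° -84° = -413°
crank pin P = (r cos θ, r sin θ) = (15.647191, -20.764523)
h = r sin θ − e = -20.764523 − 4 = -24.764523
x = r cos θ + √(L² − h²) = 15.647191 + √(15625.0 − 613.2816) = 15.647191 + 122.522318 = 138.169509

138.1695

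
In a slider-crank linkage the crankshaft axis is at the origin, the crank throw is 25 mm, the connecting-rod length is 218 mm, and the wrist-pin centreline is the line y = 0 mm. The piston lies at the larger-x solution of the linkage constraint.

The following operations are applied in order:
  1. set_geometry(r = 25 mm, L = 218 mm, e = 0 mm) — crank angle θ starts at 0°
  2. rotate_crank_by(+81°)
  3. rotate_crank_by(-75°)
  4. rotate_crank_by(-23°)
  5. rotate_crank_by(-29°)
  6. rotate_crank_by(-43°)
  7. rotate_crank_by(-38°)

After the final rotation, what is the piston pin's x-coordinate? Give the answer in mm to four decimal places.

202.0384

set_geometry: r = 25 mm, L = 218 mm, e = 0 mm; θ ← 0°
rotate_crank_by(+81°): θ ← 0° +81° = 81°
rotate_crank_by(-75°): θ ← 81° -75° = 6°
rotate_crank_by(-23°): θ ← 6° -23° = -17°
rotate_crank_by(-29°): θ ← -17° -29° = -46°
rotate_crank_by(-43°): θ ← -46° -43° = -89°
rotate_crank_by(-38°): θ ← -89° -38° = -127°
crank pin P = (r cos θ, r sin θ) = (-15.045376, -19.965888)
h = r sin θ − e = -19.965888 − 0 = -19.965888
x = r cos θ + √(L² − h²) = -15.045376 + √(47524.0 − 398.6367) = -15.045376 + 217.083770 = 202.038395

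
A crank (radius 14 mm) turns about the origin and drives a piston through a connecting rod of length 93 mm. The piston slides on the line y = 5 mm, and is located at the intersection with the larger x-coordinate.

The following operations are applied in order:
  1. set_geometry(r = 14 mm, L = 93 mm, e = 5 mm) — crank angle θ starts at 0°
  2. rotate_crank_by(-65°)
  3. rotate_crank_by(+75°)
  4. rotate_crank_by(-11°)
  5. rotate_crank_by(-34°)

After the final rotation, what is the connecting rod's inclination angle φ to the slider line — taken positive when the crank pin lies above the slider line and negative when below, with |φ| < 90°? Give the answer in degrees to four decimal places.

-8.0541

set_geometry: r = 14 mm, L = 93 mm, e = 5 mm; θ ← 0°
rotate_crank_by(-65°): θ ← 0° -65° = -65°
rotate_crank_by(+75°): θ ← -65° +75° = 10°
rotate_crank_by(-11°): θ ← 10° -11° = -1°
rotate_crank_by(-34°): θ ← -1° -34° = -35°
crank pin P = (r cos θ, r sin θ) = (11.468129, -8.030070)
h = r sin θ − e = -8.030070 − 5 = -13.030070
sin φ = h / L = -13.030070 / 93 = -0.14010828
φ = arcsin(-0.14010828) = -8.054112°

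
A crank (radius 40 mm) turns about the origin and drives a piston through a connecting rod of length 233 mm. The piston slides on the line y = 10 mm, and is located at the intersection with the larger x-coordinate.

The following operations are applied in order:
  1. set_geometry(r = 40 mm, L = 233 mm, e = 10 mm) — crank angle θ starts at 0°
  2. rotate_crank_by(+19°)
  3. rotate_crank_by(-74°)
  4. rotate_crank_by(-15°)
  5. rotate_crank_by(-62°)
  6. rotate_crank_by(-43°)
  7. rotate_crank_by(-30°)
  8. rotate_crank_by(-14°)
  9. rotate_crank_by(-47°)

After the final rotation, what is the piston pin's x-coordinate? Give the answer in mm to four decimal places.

set_geometry: r = 40 mm, L = 233 mm, e = 10 mm; θ ← 0°
rotate_crank_by(+19°): θ ← 0° +19° = 19°
rotate_crank_by(-74°): θ ← 19° -74° = -55°
rotate_crank_by(-15°): θ ← -55° -15° = -70°
rotate_crank_by(-62°): θ ← -70° -62° = -132°
rotate_crank_by(-43°): θ ← -132° -43° = -175°
rotate_crank_by(-30°): θ ← -175° -30° = -205°
rotate_crank_by(-14°): θ ← -205° -14° = -219°
rotate_crank_by(-47°): θ ← -219° -47° = -266°
crank pin P = (r cos θ, r sin θ) = (-2.790259, 39.902562)
h = r sin θ − e = 39.902562 − 10 = 29.902562
x = r cos θ + √(L² − h²) = -2.790259 + √(54289.0 − 894.1632) = -2.790259 + 231.073228 = 228.282969

228.2830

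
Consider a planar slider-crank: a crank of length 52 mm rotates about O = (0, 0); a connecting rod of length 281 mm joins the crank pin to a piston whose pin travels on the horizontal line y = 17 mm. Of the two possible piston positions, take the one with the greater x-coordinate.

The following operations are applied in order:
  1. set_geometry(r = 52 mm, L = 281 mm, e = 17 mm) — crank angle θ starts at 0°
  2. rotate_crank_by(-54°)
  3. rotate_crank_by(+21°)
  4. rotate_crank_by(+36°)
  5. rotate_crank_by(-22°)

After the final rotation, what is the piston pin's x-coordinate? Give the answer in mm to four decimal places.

328.1110

set_geometry: r = 52 mm, L = 281 mm, e = 17 mm; θ ← 0°
rotate_crank_by(-54°): θ ← 0° -54° = -54°
rotate_crank_by(+21°): θ ← -54° +21° = -33°
rotate_crank_by(+36°): θ ← -33° +36° = 3°
rotate_crank_by(-22°): θ ← 3° -22° = -19°
crank pin P = (r cos θ, r sin θ) = (49.166966, -16.929544)
h = r sin θ − e = -16.929544 − 17 = -33.929544
x = r cos θ + √(L² − h²) = 49.166966 + √(78961.0 − 1151.2140) = 49.166966 + 278.944055 = 328.111021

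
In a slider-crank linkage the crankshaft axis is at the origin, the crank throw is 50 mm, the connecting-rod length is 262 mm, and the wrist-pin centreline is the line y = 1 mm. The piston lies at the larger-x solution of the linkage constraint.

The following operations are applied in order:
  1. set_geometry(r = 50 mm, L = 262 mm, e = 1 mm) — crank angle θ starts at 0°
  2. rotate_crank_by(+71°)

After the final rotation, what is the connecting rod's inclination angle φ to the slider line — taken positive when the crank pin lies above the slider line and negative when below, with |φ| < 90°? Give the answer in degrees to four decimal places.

set_geometry: r = 50 mm, L = 262 mm, e = 1 mm; θ ← 0°
rotate_crank_by(+71°): θ ← 0° +71° = 71°
crank pin P = (r cos θ, r sin θ) = (16.278408, 47.275929)
h = r sin θ − e = 47.275929 − 1 = 46.275929
sin φ = h / L = 46.275929 / 262 = 0.17662568
φ = arcsin(0.17662568) = 10.173277°

10.1733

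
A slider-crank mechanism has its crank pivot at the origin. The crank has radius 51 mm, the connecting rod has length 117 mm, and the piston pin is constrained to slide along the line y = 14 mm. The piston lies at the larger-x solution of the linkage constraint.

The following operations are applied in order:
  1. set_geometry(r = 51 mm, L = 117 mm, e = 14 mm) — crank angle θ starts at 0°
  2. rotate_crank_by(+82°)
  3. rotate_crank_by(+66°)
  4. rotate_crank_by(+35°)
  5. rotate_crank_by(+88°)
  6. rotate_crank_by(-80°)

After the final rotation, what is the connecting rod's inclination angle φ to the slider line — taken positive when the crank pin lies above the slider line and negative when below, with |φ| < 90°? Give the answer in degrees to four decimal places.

-11.7026

set_geometry: r = 51 mm, L = 117 mm, e = 14 mm; θ ← 0°
rotate_crank_by(+82°): θ ← 0° +82° = 82°
rotate_crank_by(+66°): θ ← 82° +66° = 148°
rotate_crank_by(+35°): θ ← 148° +35° = 183°
rotate_crank_by(+88°): θ ← 183° +88° = 271°
rotate_crank_by(-80°): θ ← 271° -80° = 191°
crank pin P = (r cos θ, r sin θ) = (-50.062986, -9.731259)
h = r sin θ − e = -9.731259 − 14 = -23.731259
sin φ = h / L = -23.731259 / 117 = -0.20283127
φ = arcsin(-0.20283127) = -11.702573°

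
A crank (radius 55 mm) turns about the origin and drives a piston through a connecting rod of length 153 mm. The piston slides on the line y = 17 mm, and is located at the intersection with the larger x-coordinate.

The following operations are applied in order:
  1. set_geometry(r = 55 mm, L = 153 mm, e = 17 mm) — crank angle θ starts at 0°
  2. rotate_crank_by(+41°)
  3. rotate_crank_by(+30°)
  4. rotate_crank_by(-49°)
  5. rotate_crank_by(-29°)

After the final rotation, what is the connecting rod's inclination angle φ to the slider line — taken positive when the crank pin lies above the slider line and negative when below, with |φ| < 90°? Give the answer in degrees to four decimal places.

-8.9122

set_geometry: r = 55 mm, L = 153 mm, e = 17 mm; θ ← 0°
rotate_crank_by(+41°): θ ← 0° +41° = 41°
rotate_crank_by(+30°): θ ← 41° +30° = 71°
rotate_crank_by(-49°): θ ← 71° -49° = 22°
rotate_crank_by(-29°): θ ← 22° -29° = -7°
crank pin P = (r cos θ, r sin θ) = (54.590038, -6.702814)
h = r sin θ − e = -6.702814 − 17 = -23.702814
sin φ = h / L = -23.702814 / 153 = -0.15492035
φ = arcsin(-0.15492035) = -8.912177°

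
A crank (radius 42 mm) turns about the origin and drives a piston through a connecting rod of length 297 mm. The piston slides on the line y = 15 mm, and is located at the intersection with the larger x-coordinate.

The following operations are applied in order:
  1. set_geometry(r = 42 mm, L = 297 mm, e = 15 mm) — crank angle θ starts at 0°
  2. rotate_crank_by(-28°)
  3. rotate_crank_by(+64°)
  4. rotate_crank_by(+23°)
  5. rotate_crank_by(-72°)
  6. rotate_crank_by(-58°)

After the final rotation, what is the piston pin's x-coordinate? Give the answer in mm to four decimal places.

set_geometry: r = 42 mm, L = 297 mm, e = 15 mm; θ ← 0°
rotate_crank_by(-28°): θ ← 0° -28° = -28°
rotate_crank_by(+64°): θ ← -28° +64° = 36°
rotate_crank_by(+23°): θ ← 36° +23° = 59°
rotate_crank_by(-72°): θ ← 59° -72° = -13°
rotate_crank_by(-58°): θ ← -13° -58° = -71°
crank pin P = (r cos θ, r sin θ) = (13.673862, -39.711780)
h = r sin θ − e = -39.711780 − 15 = -54.711780
x = r cos θ + √(L² − h²) = 13.673862 + √(88209.0 − 2993.3789) = 13.673862 + 291.917148 = 305.591010

305.5910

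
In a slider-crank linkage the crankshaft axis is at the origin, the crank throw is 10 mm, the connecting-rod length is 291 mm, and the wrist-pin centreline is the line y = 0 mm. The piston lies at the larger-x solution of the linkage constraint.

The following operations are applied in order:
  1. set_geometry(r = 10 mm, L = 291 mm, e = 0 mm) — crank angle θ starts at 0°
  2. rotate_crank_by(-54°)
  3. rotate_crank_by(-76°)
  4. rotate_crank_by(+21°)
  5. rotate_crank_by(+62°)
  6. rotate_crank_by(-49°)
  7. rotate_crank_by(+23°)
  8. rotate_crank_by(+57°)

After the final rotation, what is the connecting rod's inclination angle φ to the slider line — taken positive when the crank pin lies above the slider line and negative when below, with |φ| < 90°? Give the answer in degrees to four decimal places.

set_geometry: r = 10 mm, L = 291 mm, e = 0 mm; θ ← 0°
rotate_crank_by(-54°): θ ← 0° -54° = -54°
rotate_crank_by(-76°): θ ← -54° -76° = -130°
rotate_crank_by(+21°): θ ← -130° +21° = -109°
rotate_crank_by(+62°): θ ← -109° +62° = -47°
rotate_crank_by(-49°): θ ← -47° -49° = -96°
rotate_crank_by(+23°): θ ← -96° +23° = -73°
rotate_crank_by(+57°): θ ← -73° +57° = -16°
crank pin P = (r cos θ, r sin θ) = (9.612617, -2.756374)
h = r sin θ − e = -2.756374 − 0 = -2.756374
sin φ = h / L = -2.756374 / 291 = -0.00947207
φ = arcsin(-0.00947207) = -0.542718°

-0.5427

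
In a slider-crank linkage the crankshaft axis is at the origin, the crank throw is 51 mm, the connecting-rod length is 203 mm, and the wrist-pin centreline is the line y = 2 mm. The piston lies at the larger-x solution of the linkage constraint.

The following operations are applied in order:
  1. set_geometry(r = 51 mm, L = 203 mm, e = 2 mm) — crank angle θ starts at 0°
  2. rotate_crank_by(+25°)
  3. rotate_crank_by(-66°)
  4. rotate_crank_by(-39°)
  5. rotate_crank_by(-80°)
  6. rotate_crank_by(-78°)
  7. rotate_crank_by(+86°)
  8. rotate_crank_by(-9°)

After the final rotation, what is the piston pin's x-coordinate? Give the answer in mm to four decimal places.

set_geometry: r = 51 mm, L = 203 mm, e = 2 mm; θ ← 0°
rotate_crank_by(+25°): θ ← 0° +25° = 25°
rotate_crank_by(-66°): θ ← 25° -66° = -41°
rotate_crank_by(-39°): θ ← -41° -39° = -80°
rotate_crank_by(-80°): θ ← -80° -80° = -160°
rotate_crank_by(-78°): θ ← -160° -78° = -238°
rotate_crank_by(+86°): θ ← -238° +86° = -152°
rotate_crank_by(-9°): θ ← -152° -9° = -161°
crank pin P = (r cos θ, r sin θ) = (-48.221447, -16.603976)
h = r sin θ − e = -16.603976 − 2 = -18.603976
x = r cos θ + √(L² − h²) = -48.221447 + √(41209.0 − 346.1079) = -48.221447 + 202.145720 = 153.924273

153.9243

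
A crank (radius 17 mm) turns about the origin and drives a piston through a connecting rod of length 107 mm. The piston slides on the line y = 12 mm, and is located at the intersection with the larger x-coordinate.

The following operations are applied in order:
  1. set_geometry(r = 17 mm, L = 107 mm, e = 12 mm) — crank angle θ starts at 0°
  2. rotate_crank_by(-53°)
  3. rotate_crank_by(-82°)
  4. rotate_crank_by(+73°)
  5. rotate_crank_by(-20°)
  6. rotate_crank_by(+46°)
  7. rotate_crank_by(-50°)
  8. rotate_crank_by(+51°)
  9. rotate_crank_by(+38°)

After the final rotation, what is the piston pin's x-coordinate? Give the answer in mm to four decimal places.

set_geometry: r = 17 mm, L = 107 mm, e = 12 mm; θ ← 0°
rotate_crank_by(-53°): θ ← 0° -53° = -53°
rotate_crank_by(-82°): θ ← -53° -82° = -135°
rotate_crank_by(+73°): θ ← -135° +73° = -62°
rotate_crank_by(-20°): θ ← -62° -20° = -82°
rotate_crank_by(+46°): θ ← -82° +46° = -36°
rotate_crank_by(-50°): θ ← -36° -50° = -86°
rotate_crank_by(+51°): θ ← -86° +51° = -35°
rotate_crank_by(+38°): θ ← -35° +38° = 3°
crank pin P = (r cos θ, r sin θ) = (16.976702, 0.889711)
h = r sin θ − e = 0.889711 − 12 = -11.110289
x = r cos θ + √(L² − h²) = 16.976702 + √(11449.0 − 123.4385) = 16.976702 + 106.421621 = 123.398323

123.3983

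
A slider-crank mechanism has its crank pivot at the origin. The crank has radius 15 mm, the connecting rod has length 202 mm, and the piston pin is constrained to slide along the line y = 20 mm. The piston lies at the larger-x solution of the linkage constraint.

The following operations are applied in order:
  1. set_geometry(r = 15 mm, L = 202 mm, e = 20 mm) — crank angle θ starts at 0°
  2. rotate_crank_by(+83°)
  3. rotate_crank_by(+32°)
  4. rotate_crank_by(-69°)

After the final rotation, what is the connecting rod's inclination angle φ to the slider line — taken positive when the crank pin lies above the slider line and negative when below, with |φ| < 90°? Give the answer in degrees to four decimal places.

set_geometry: r = 15 mm, L = 202 mm, e = 20 mm; θ ← 0°
rotate_crank_by(+83°): θ ← 0° +83° = 83°
rotate_crank_by(+32°): θ ← 83° +32° = 115°
rotate_crank_by(-69°): θ ← 115° -69° = 46°
crank pin P = (r cos θ, r sin θ) = (10.419876, 10.790097)
h = r sin θ − e = 10.790097 − 20 = -9.209903
sin φ = h / L = -9.209903 / 202 = -0.04559358
φ = arcsin(-0.04559358) = -2.613226°

-2.6132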